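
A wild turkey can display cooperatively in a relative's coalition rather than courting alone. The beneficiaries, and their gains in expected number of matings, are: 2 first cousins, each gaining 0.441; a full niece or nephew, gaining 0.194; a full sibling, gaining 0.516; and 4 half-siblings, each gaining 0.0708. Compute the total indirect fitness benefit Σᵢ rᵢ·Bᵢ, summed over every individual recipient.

0.48755

r to a first cousin = 0.125 (first cousins share one grandparent pair — two paths of length 4: r = 2·(1/2)^4 = 1/8).
r to a full niece or nephew = 1/4 (full aunt/uncle↔niece/nephew: two paths of length 3 through the shared grandparent pair: r = 2·(1/2)^3 = 1/4).
r to a full sibling = 1/2 (full sibs share both parents — two paths of length 2: r = 2·(1/2)^2 = 1/2).
r to a half-sibling = 0.25 (half-sibs share one parent — one path of length 2: r = (1/2)^2 = 1/4).
Summing one r·B term per recipient: 2·0.125·0.441 + 1·0.25·0.194 + 1·0.5·0.516 + 4·0.25·0.0708 = 0.48755.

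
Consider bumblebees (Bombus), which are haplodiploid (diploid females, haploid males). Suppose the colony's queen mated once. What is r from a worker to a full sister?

Haplodiploid full sisters inherit their father's entire haploid genome identically (contributing 1/2) and on average half of their mother's contribution (1/2 · 1/2 = 1/4); r = 1/2 + 1/4 = 3/4.

0.75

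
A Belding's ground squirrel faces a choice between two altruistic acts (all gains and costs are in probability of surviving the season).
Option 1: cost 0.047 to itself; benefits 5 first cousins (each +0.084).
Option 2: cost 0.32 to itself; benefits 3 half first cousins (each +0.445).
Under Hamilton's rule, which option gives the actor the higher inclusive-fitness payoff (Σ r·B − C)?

Option 1

Option 1: r to a first cousin = 0.125.
Option 1: Σ r·B − C = (5·0.125·0.084) − 0.047 = 0.0055.
Option 2: r to a half first cousin = 0.0625.
Option 2: Σ r·B − C = (3·0.0625·0.445) − 0.32 = -0.2365625.
Option 1 has the higher net inclusive-fitness payoff.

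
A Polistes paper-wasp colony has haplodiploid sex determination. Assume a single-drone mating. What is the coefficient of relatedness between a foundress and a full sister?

Haplodiploid full sisters inherit their father's entire haploid genome identically (contributing 1/2) and on average half of their mother's contribution (1/2 · 1/2 = 1/4); r = 1/2 + 1/4 = 3/4.

0.75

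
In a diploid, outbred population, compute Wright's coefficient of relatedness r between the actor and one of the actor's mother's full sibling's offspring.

0.125

Each parent–offspring link contributes a factor of 1/2, and independent paths through distinct common ancestors add.
First cousins share one grandparent pair — two paths of length 4: r = 2·(1/2)^4 = 1/8.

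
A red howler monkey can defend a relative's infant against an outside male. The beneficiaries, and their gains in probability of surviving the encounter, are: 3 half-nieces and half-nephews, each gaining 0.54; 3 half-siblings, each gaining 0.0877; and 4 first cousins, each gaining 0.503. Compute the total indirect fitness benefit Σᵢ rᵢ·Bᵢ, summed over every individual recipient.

0.519775

r to a half-niece or half-nephew = 0.125 (half-aunt/uncle↔niece/nephew: one path of length 3: r = (1/2)^3 = 1/8).
r to a half-sibling = 1/4 (half-sibs share one parent — one path of length 2: r = (1/2)^2 = 1/4).
r to a first cousin = 1/8 (first cousins share one grandparent pair — two paths of length 4: r = 2·(1/2)^4 = 1/8).
Summing one r·B term per recipient: 3·0.125·0.54 + 3·0.25·0.0877 + 4·0.125·0.503 = 0.519775.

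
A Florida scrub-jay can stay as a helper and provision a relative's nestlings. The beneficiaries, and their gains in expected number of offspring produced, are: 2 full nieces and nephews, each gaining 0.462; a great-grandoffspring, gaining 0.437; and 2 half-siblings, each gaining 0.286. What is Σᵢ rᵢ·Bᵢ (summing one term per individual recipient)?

0.428625

r to a full niece or nephew = 1/4 (full aunt/uncle↔niece/nephew: two paths of length 3 through the shared grandparent pair: r = 2·(1/2)^3 = 1/4).
r to a great-grandoffspring = 0.125 (three parent–offspring links: r = (1/2)^3 = 1/8).
r to a half-sibling = 1/4 (half-sibs share one parent — one path of length 2: r = (1/2)^2 = 1/4).
Summing one r·B term per recipient: 2·0.25·0.462 + 1·0.125·0.437 + 2·0.25·0.286 = 0.428625.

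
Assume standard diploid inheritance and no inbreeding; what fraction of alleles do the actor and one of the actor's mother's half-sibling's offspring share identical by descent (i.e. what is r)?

Each parent–offspring link contributes a factor of 1/2, and independent paths through distinct common ancestors add.
Half first cousins share one grandparent — one path of length 4: r = (1/2)^4 = 1/16.

0.0625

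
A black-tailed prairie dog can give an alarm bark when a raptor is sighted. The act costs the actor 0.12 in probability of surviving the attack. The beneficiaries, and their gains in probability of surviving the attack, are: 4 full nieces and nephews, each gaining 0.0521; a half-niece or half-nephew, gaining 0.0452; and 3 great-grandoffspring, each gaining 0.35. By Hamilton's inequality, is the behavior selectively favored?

Yes

Hamilton's rule: the trait is favored when the sum of r·B over every recipient exceeds the actor's cost C.
r to a full niece or nephew = 1/4 (full aunt/uncle↔niece/nephew: two paths of length 3 through the shared grandparent pair: r = 2·(1/2)^3 = 1/4).
r to a half-niece or half-nephew = 0.125 (half-aunt/uncle↔niece/nephew: one path of length 3: r = (1/2)^3 = 1/8).
r to a great-grandoffspring = 1/8 (three parent–offspring links: r = (1/2)^3 = 1/8).
Summing one r·B term per recipient: 4·0.25·0.0521 + 1·0.125·0.0452 + 3·0.125·0.35 = 0.189.
0.189 > 0.12: the indirect benefit exceeds the cost.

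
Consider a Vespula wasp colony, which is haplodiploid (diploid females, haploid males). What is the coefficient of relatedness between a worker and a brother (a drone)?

Her haploid brother carries none of their father's genes and a random half of their mother's genome; that half matches the maternal half of her own genome with probability 1/2: r = 1/2 · 1/2 = 1/4.

0.25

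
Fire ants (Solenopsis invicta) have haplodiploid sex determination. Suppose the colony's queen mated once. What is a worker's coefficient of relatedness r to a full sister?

Haplodiploid full sisters inherit their father's entire haploid genome identically (contributing 1/2) and on average half of their mother's contribution (1/2 · 1/2 = 1/4); r = 1/2 + 1/4 = 3/4.

0.75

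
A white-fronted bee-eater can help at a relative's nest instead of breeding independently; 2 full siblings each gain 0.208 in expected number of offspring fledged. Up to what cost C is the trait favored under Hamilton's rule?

r to a full sibling = 1/2 (full sibs share both parents — two paths of length 2: r = 2·(1/2)^2 = 1/2).
Hamilton's rule: n·r·B > C, so the trait is favored while C < n·r·B = 2·0.5·0.208 = 0.208.

0.208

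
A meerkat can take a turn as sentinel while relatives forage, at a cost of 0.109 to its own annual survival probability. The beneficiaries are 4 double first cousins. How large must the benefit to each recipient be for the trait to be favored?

r to a double first cousin = 1/4 (double first cousins share both grandparent pairs — four paths of length 4: r = 4·(1/2)^4 = 1/4).
Hamilton's rule with n recipients of equal r: n·r·B > C, so B > C/(n·r) = 0.109/(4·0.25) = 0.109.

0.109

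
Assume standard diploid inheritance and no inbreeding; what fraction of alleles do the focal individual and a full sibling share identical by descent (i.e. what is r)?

0.5

Each parent–offspring link contributes a factor of 1/2, and independent paths through distinct common ancestors add.
Full sibs share both parents — two paths of length 2: r = 2·(1/2)^2 = 1/2.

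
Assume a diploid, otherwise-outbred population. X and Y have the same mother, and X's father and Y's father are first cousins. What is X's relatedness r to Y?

0.28125

Wright's path rule: contributions from independent ancestry routes add.
X and Y are related in two ways: half-sibs through their shared mother (r = 1/4) and second cousins through their fathers (r = 1/32).
r = 1/4 + 1/32 = 9/32 = 0.28125.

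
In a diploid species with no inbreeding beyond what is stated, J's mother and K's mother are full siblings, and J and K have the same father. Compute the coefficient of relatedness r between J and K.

0.375

Wright's path rule: contributions from independent ancestry routes add.
J and K are related in two ways: first cousins through their mothers (r = 1/8) and half-sibs through their shared father (r = 1/4).
r = 1/8 + 1/4 = 3/8 = 0.375.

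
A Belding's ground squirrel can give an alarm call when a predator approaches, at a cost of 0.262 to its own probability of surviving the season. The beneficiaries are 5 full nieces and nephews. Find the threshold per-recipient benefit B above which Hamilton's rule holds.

r to a full niece or nephew = 1/4 (full aunt/uncle↔niece/nephew: two paths of length 3 through the shared grandparent pair: r = 2·(1/2)^3 = 1/4).
Hamilton's rule with n recipients of equal r: n·r·B > C, so B > C/(n·r) = 0.262/(5·0.25) = 0.2096.

0.2096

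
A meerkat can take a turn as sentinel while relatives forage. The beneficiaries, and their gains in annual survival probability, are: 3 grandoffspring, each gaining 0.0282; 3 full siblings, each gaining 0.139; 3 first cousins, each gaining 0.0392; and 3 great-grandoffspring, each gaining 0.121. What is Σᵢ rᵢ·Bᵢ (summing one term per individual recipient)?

0.289725

r to a grandoffspring = 0.25 (two parent–offspring links: r = (1/2)^2 = 1/4).
r to a full sibling = 0.5 (full sibs share both parents — two paths of length 2: r = 2·(1/2)^2 = 1/2).
r to a first cousin = 1/8 (first cousins share one grandparent pair — two paths of length 4: r = 2·(1/2)^4 = 1/8).
r to a great-grandoffspring = 0.125 (three parent–offspring links: r = (1/2)^3 = 1/8).
Summing one r·B term per recipient: 3·0.25·0.0282 + 3·0.5·0.139 + 3·0.125·0.0392 + 3·0.125·0.121 = 0.289725.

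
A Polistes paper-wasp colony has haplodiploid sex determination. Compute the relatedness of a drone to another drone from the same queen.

0.5

Haploid brothers each carry a random half of the queen's diploid genome, so on average they share half: r = 1/2.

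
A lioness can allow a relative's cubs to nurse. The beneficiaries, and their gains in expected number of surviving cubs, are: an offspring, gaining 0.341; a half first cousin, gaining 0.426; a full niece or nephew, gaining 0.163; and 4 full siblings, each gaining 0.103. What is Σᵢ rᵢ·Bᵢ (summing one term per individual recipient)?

r to an offspring = 0.5 (one parent–offspring link: r = (1/2)^1 = 1/2).
r to a half first cousin = 1/16 (half first cousins share one grandparent — one path of length 4: r = (1/2)^4 = 1/16).
r to a full niece or nephew = 0.25 (full aunt/uncle↔niece/nephew: two paths of length 3 through the shared grandparent pair: r = 2·(1/2)^3 = 1/4).
r to a full sibling = 0.5 (full sibs share both parents — two paths of length 2: r = 2·(1/2)^2 = 1/2).
Summing one r·B term per recipient: 1·0.5·0.341 + 1·0.0625·0.426 + 1·0.25·0.163 + 4·0.5·0.103 = 0.443875.

0.443875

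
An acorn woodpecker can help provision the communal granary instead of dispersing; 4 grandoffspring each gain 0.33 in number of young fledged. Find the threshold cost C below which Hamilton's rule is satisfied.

0.33

r to a grandoffspring = 0.25 (two parent–offspring links: r = (1/2)^2 = 1/4).
Hamilton's rule: n·r·B > C, so the trait is favored while C < n·r·B = 4·0.25·0.33 = 0.33.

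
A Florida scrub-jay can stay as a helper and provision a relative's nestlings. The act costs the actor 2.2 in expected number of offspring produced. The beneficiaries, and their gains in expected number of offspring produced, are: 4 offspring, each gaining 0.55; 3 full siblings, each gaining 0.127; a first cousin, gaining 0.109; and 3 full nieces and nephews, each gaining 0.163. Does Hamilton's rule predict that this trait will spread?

No

Hamilton's rule: the trait is favored when the sum of r·B over every recipient exceeds the actor's cost C.
r to an offspring = 1/2 (one parent–offspring link: r = (1/2)^1 = 1/2).
r to a full sibling = 0.5 (full sibs share both parents — two paths of length 2: r = 2·(1/2)^2 = 1/2).
r to a first cousin = 0.125 (first cousins share one grandparent pair — two paths of length 4: r = 2·(1/2)^4 = 1/8).
r to a full niece or nephew = 1/4 (full aunt/uncle↔niece/nephew: two paths of length 3 through the shared grandparent pair: r = 2·(1/2)^3 = 1/4).
Summing one r·B term per recipient: 4·0.5·0.55 + 3·0.5·0.127 + 1·0.125·0.109 + 3·0.25·0.163 = 1.426375.
1.426375 < 2.2: the indirect benefit is less than the cost.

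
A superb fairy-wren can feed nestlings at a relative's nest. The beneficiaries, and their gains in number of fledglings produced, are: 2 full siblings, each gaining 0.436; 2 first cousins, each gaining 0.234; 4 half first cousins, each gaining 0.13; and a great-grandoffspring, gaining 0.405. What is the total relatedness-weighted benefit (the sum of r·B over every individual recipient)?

r to a full sibling = 0.5 (full sibs share both parents — two paths of length 2: r = 2·(1/2)^2 = 1/2).
r to a first cousin = 1/8 (first cousins share one grandparent pair — two paths of length 4: r = 2·(1/2)^4 = 1/8).
r to a half first cousin = 0.0625 (half first cousins share one grandparent — one path of length 4: r = (1/2)^4 = 1/16).
r to a great-grandoffspring = 0.125 (three parent–offspring links: r = (1/2)^3 = 1/8).
Summing one r·B term per recipient: 2·0.5·0.436 + 2·0.125·0.234 + 4·0.0625·0.13 + 1·0.125·0.405 = 0.577625.

0.577625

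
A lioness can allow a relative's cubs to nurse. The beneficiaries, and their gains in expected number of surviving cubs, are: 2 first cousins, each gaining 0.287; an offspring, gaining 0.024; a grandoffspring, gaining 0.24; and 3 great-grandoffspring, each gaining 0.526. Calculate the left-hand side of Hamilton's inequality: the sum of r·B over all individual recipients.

r to a first cousin = 0.125 (first cousins share one grandparent pair — two paths of length 4: r = 2·(1/2)^4 = 1/8).
r to an offspring = 1/2 (one parent–offspring link: r = (1/2)^1 = 1/2).
r to a grandoffspring = 0.25 (two parent–offspring links: r = (1/2)^2 = 1/4).
r to a great-grandoffspring = 1/8 (three parent–offspring links: r = (1/2)^3 = 1/8).
Summing one r·B term per recipient: 2·0.125·0.287 + 1·0.5·0.024 + 1·0.25·0.24 + 3·0.125·0.526 = 0.341.

0.341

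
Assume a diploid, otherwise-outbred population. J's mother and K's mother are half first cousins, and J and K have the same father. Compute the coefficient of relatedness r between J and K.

0.265625

With two independent routes of shared ancestry, r is the sum of the two contributions.
J and K are related in two ways: half second cousins through their mothers (r = 1/64) and half-sibs through their shared father (r = 1/4).
r = 1/64 + 1/4 = 0.265625.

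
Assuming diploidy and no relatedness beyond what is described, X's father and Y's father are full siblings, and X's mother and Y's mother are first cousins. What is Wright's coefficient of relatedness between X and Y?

Relatedness sums over independent paths through distinct common ancestors.
X and Y are related in two ways: first cousins through their fathers (r = 1/8) and second cousins through their mothers (r = 1/32).
r = 1/8 + 1/32 = 0.15625.

0.15625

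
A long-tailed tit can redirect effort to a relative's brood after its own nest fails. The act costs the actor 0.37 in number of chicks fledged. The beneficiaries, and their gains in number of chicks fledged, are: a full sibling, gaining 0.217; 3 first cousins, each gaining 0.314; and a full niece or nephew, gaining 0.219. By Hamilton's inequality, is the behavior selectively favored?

No

Hamilton's rule: the trait is favored when the sum of r·B over every recipient exceeds the actor's cost C.
r to a full sibling = 1/2 (full sibs share both parents — two paths of length 2: r = 2·(1/2)^2 = 1/2).
r to a first cousin = 0.125 (first cousins share one grandparent pair — two paths of length 4: r = 2·(1/2)^4 = 1/8).
r to a full niece or nephew = 1/4 (full aunt/uncle↔niece/nephew: two paths of length 3 through the shared grandparent pair: r = 2·(1/2)^3 = 1/4).
Summing one r·B term per recipient: 1·0.5·0.217 + 3·0.125·0.314 + 1·0.25·0.219 = 0.281.
0.281 < 0.37: the indirect benefit is less than the cost.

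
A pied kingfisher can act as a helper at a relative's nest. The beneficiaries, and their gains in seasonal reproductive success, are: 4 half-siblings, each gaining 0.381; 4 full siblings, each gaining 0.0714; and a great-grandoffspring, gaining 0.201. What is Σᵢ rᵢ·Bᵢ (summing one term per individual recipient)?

0.548925

r to a half-sibling = 1/4 (half-sibs share one parent — one path of length 2: r = (1/2)^2 = 1/4).
r to a full sibling = 1/2 (full sibs share both parents — two paths of length 2: r = 2·(1/2)^2 = 1/2).
r to a great-grandoffspring = 0.125 (three parent–offspring links: r = (1/2)^3 = 1/8).
Summing one r·B term per recipient: 4·0.25·0.381 + 4·0.5·0.0714 + 1·0.125·0.201 = 0.548925.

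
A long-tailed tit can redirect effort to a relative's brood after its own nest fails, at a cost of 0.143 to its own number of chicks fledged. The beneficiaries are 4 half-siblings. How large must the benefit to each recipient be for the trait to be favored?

0.143

r to a half-sibling = 0.25 (half-sibs share one parent — one path of length 2: r = (1/2)^2 = 1/4).
Hamilton's rule with n recipients of equal r: n·r·B > C, so B > C/(n·r) = 0.143/(4·0.25) = 0.143.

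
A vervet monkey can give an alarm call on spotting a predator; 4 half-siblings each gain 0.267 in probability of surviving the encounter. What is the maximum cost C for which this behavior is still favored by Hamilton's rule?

r to a half-sibling = 1/4 (half-sibs share one parent — one path of length 2: r = (1/2)^2 = 1/4).
Hamilton's rule: n·r·B > C, so the trait is favored while C < n·r·B = 4·0.25·0.267 = 0.267.

0.267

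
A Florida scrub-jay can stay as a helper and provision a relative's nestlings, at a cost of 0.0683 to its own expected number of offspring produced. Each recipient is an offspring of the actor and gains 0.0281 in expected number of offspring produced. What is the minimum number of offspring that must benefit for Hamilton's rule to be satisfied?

r to an offspring = 0.5 (one parent–offspring link: r = (1/2)^1 = 1/2).
Hamilton's rule: n·r·B > C  ⇒  n > C/(r·B) = 0.0683/(0.5·0.0281) = 4.861.
The smallest integer exceeding 4.861 is 5.

5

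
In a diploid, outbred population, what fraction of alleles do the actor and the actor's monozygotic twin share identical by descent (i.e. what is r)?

Each parent–offspring link contributes a factor of 1/2, and independent paths through distinct common ancestors add.
Monozygotic twins share every allele identical by descent: r = 1.

1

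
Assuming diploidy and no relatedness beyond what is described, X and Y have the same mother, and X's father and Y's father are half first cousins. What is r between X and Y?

0.265625

Independent pedigree routes through distinct common ancestors add.
X and Y are related in two ways: half-sibs through their shared mother (r = 1/4) and half second cousins through their fathers (r = 1/64).
r = 1/4 + 1/64 = 17/64 = 0.265625.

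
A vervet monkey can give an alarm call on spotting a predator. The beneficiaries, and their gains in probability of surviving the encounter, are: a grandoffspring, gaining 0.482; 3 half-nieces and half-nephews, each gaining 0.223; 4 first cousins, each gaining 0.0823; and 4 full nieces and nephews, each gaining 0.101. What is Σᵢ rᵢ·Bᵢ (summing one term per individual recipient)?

r to a grandoffspring = 1/4 (two parent–offspring links: r = (1/2)^2 = 1/4).
r to a half-niece or half-nephew = 0.125 (half-aunt/uncle↔niece/nephew: one path of length 3: r = (1/2)^3 = 1/8).
r to a first cousin = 0.125 (first cousins share one grandparent pair — two paths of length 4: r = 2·(1/2)^4 = 1/8).
r to a full niece or nephew = 0.25 (full aunt/uncle↔niece/nephew: two paths of length 3 through the shared grandparent pair: r = 2·(1/2)^3 = 1/4).
Summing one r·B term per recipient: 1·0.25·0.482 + 3·0.125·0.223 + 4·0.125·0.0823 + 4·0.25·0.101 = 0.346275.

0.346275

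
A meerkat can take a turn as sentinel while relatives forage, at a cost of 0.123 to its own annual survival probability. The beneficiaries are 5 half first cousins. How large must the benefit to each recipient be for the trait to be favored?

r to a half first cousin = 0.0625 (half first cousins share one grandparent — one path of length 4: r = (1/2)^4 = 1/16).
Hamilton's rule with n recipients of equal r: n·r·B > C, so B > C/(n·r) = 0.123/(5·0.0625) = 0.3936.

0.3936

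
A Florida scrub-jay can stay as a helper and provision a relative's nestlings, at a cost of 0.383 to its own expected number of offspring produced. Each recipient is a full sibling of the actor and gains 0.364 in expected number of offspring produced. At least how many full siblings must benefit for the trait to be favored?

r to a full sibling = 0.5 (full sibs share both parents — two paths of length 2: r = 2·(1/2)^2 = 1/2).
Hamilton's rule: n·r·B > C  ⇒  n > C/(r·B) = 0.383/(0.5·0.364) = 2.104.
The smallest integer exceeding 2.104 is 3.

3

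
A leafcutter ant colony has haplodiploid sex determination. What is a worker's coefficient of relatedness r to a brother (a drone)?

0.25

Her haploid brother carries none of their father's genes and a random half of their mother's genome; that half matches the maternal half of her own genome with probability 1/2: r = 1/2 · 1/2 = 1/4.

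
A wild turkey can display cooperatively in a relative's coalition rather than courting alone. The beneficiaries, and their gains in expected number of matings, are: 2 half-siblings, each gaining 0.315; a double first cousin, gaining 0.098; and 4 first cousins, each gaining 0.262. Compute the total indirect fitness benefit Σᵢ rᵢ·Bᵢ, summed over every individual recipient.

r to a half-sibling = 1/4 (half-sibs share one parent — one path of length 2: r = (1/2)^2 = 1/4).
r to a double first cousin = 0.25 (double first cousins share both grandparent pairs — four paths of length 4: r = 4·(1/2)^4 = 1/4).
r to a first cousin = 0.125 (first cousins share one grandparent pair — two paths of length 4: r = 2·(1/2)^4 = 1/8).
Summing one r·B term per recipient: 2·0.25·0.315 + 1·0.25·0.098 + 4·0.125·0.262 = 0.313.

0.313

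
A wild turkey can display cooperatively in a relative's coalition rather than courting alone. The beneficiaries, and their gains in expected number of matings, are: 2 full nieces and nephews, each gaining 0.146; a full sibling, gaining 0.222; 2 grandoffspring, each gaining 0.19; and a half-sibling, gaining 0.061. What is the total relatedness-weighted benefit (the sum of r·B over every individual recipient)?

r to a full niece or nephew = 0.25 (full aunt/uncle↔niece/nephew: two paths of length 3 through the shared grandparent pair: r = 2·(1/2)^3 = 1/4).
r to a full sibling = 1/2 (full sibs share both parents — two paths of length 2: r = 2·(1/2)^2 = 1/2).
r to a grandoffspring = 0.25 (two parent–offspring links: r = (1/2)^2 = 1/4).
r to a half-sibling = 1/4 (half-sibs share one parent — one path of length 2: r = (1/2)^2 = 1/4).
Summing one r·B term per recipient: 2·0.25·0.146 + 1·0.5·0.222 + 2·0.25·0.19 + 1·0.25·0.061 = 0.29425.

0.29425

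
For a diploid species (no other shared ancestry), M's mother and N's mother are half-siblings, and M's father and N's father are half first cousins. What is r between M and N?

With two independent routes of shared ancestry, r is the sum of the two contributions.
M and N are related in two ways: half first cousins through their mothers (r = 1/16) and half second cousins through their fathers (r = 1/64).
r = 1/16 + 1/64 = 0.078125.

0.078125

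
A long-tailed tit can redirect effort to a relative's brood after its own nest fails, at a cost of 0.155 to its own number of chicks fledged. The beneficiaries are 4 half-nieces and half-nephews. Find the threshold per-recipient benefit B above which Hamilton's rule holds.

0.31

r to a half-niece or half-nephew = 0.125 (half-aunt/uncle↔niece/nephew: one path of length 3: r = (1/2)^3 = 1/8).
Hamilton's rule with n recipients of equal r: n·r·B > C, so B > C/(n·r) = 0.155/(4·0.125) = 0.31.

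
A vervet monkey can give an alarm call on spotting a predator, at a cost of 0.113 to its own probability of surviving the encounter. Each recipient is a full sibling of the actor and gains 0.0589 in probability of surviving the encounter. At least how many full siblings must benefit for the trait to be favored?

4

r to a full sibling = 1/2 (full sibs share both parents — two paths of length 2: r = 2·(1/2)^2 = 1/2).
Hamilton's rule: n·r·B > C  ⇒  n > C/(r·B) = 0.113/(0.5·0.0589) = 3.837.
The smallest integer exceeding 3.837 is 4.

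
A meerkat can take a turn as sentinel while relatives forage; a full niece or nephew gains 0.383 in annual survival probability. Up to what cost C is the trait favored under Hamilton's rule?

0.09575

r to a full niece or nephew = 0.25 (full aunt/uncle↔niece/nephew: two paths of length 3 through the shared grandparent pair: r = 2·(1/2)^3 = 1/4).
Hamilton's rule: n·r·B > C, so the trait is favored while C < n·r·B = 1·0.25·0.383 = 0.09575.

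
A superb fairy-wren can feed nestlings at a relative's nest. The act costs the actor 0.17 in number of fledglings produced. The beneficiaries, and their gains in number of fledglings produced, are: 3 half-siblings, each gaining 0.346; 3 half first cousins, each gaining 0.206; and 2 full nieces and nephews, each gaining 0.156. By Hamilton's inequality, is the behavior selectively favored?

Yes

Hamilton's rule: the trait is favored when the sum of r·B over every recipient exceeds the actor's cost C.
r to a half-sibling = 1/4 (half-sibs share one parent — one path of length 2: r = (1/2)^2 = 1/4).
r to a half first cousin = 1/16 (half first cousins share one grandparent — one path of length 4: r = (1/2)^4 = 1/16).
r to a full niece or nephew = 1/4 (full aunt/uncle↔niece/nephew: two paths of length 3 through the shared grandparent pair: r = 2·(1/2)^3 = 1/4).
Summing one r·B term per recipient: 3·0.25·0.346 + 3·0.0625·0.206 + 2·0.25·0.156 = 0.376125.
0.376125 > 0.17: the indirect benefit exceeds the cost.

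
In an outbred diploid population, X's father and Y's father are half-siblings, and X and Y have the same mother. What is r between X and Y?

Relatedness sums over independent paths through distinct common ancestors.
X and Y are related in two ways: half first cousins through their fathers (r = 1/16) and half-sibs through their shared mother (r = 1/4).
r = 1/16 + 1/4 = 5/16 = 0.3125.

0.3125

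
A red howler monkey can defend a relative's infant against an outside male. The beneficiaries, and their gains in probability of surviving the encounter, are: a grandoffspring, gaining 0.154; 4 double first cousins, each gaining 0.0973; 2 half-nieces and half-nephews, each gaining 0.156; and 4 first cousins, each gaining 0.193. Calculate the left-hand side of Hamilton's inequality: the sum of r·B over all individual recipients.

0.2713

r to a grandoffspring = 0.25 (two parent–offspring links: r = (1/2)^2 = 1/4).
r to a double first cousin = 0.25 (double first cousins share both grandparent pairs — four paths of length 4: r = 4·(1/2)^4 = 1/4).
r to a half-niece or half-nephew = 1/8 (half-aunt/uncle↔niece/nephew: one path of length 3: r = (1/2)^3 = 1/8).
r to a first cousin = 1/8 (first cousins share one grandparent pair — two paths of length 4: r = 2·(1/2)^4 = 1/8).
Summing one r·B term per recipient: 1·0.25·0.154 + 4·0.25·0.0973 + 2·0.125·0.156 + 4·0.125·0.193 = 0.2713.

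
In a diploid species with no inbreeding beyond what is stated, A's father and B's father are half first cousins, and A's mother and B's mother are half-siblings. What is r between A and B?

0.078125

With two independent routes of shared ancestry, r is the sum of the two contributions.
A and B are related in two ways: half second cousins through their fathers (r = 1/64) and half first cousins through their mothers (r = 1/16).
r = 1/64 + 1/16 = 5/64 = 0.078125.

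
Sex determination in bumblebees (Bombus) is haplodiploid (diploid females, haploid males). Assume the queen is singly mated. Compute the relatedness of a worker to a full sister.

Haplodiploid full sisters inherit their father's entire haploid genome identically (contributing 1/2) and on average half of their mother's contribution (1/2 · 1/2 = 1/4); r = 1/2 + 1/4 = 3/4.

0.75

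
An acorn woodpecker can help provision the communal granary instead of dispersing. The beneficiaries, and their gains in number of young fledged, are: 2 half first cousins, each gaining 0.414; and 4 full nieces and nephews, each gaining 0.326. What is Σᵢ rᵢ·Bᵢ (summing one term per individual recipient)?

r to a half first cousin = 1/16 (half first cousins share one grandparent — one path of length 4: r = (1/2)^4 = 1/16).
r to a full niece or nephew = 0.25 (full aunt/uncle↔niece/nephew: two paths of length 3 through the shared grandparent pair: r = 2·(1/2)^3 = 1/4).
Summing one r·B term per recipient: 2·0.0625·0.414 + 4·0.25·0.326 = 0.37775.

0.37775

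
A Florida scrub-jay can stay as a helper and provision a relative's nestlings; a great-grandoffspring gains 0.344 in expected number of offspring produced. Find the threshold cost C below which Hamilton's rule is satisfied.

0.043

r to a great-grandoffspring = 1/8 (three parent–offspring links: r = (1/2)^3 = 1/8).
Hamilton's rule: n·r·B > C, so the trait is favored while C < n·r·B = 1·0.125·0.344 = 0.043.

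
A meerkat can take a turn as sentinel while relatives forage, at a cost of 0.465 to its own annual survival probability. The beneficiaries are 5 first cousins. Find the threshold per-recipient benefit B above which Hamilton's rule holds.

r to a first cousin = 1/8 (first cousins share one grandparent pair — two paths of length 4: r = 2·(1/2)^4 = 1/8).
Hamilton's rule with n recipients of equal r: n·r·B > C, so B > C/(n·r) = 0.465/(5·0.125) = 0.744.

0.744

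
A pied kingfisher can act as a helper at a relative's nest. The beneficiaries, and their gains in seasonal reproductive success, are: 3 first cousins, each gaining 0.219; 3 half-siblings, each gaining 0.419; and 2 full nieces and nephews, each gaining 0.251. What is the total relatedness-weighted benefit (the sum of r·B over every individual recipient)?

0.521875

r to a first cousin = 1/8 (first cousins share one grandparent pair — two paths of length 4: r = 2·(1/2)^4 = 1/8).
r to a half-sibling = 0.25 (half-sibs share one parent — one path of length 2: r = (1/2)^2 = 1/4).
r to a full niece or nephew = 1/4 (full aunt/uncle↔niece/nephew: two paths of length 3 through the shared grandparent pair: r = 2·(1/2)^3 = 1/4).
Summing one r·B term per recipient: 3·0.125·0.219 + 3·0.25·0.419 + 2·0.25·0.251 = 0.521875.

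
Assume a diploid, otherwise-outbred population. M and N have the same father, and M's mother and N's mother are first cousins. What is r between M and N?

0.28125

With two independent routes of shared ancestry, r is the sum of the two contributions.
M and N are related in two ways: half-sibs through their shared father (r = 1/4) and second cousins through their mothers (r = 1/32).
r = 1/4 + 1/32 = 9/32 = 0.28125.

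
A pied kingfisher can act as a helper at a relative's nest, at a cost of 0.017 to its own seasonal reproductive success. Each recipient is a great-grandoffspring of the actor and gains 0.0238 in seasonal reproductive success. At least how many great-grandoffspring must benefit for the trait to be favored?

r to a great-grandoffspring = 1/8 (three parent–offspring links: r = (1/2)^3 = 1/8).
Hamilton's rule: n·r·B > C  ⇒  n > C/(r·B) = 0.017/(0.125·0.0238) = 5.714.
The smallest integer exceeding 5.714 is 6.

6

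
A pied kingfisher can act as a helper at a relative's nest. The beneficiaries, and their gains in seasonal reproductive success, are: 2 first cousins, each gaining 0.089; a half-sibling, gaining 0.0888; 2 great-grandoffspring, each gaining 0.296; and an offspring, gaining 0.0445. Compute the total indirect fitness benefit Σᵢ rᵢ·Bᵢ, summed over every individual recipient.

0.1407

r to a first cousin = 0.125 (first cousins share one grandparent pair — two paths of length 4: r = 2·(1/2)^4 = 1/8).
r to a half-sibling = 0.25 (half-sibs share one parent — one path of length 2: r = (1/2)^2 = 1/4).
r to a great-grandoffspring = 0.125 (three parent–offspring links: r = (1/2)^3 = 1/8).
r to an offspring = 1/2 (one parent–offspring link: r = (1/2)^1 = 1/2).
Summing one r·B term per recipient: 2·0.125·0.089 + 1·0.25·0.0888 + 2·0.125·0.296 + 1·0.5·0.0445 = 0.1407.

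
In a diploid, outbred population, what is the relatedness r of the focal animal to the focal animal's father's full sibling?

0.25

Each parent–offspring link contributes a factor of 1/2, and independent paths through distinct common ancestors add.
Full aunt/uncle↔niece/nephew: two paths of length 3 through the shared grandparent pair: r = 2·(1/2)^3 = 1/4.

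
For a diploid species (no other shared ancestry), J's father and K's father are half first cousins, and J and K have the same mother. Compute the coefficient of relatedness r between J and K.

0.265625

Independent pedigree routes through distinct common ancestors add.
J and K are related in two ways: half second cousins through their fathers (r = 1/64) and half-sibs through their shared mother (r = 1/4).
r = 1/64 + 1/4 = 17/64 = 0.265625.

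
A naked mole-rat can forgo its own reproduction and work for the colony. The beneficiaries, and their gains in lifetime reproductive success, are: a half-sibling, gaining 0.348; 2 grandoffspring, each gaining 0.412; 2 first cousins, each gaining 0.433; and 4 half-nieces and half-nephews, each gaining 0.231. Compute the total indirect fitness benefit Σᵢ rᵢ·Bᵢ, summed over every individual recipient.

0.51675

r to a half-sibling = 0.25 (half-sibs share one parent — one path of length 2: r = (1/2)^2 = 1/4).
r to a grandoffspring = 1/4 (two parent–offspring links: r = (1/2)^2 = 1/4).
r to a first cousin = 0.125 (first cousins share one grandparent pair — two paths of length 4: r = 2·(1/2)^4 = 1/8).
r to a half-niece or half-nephew = 1/8 (half-aunt/uncle↔niece/nephew: one path of length 3: r = (1/2)^3 = 1/8).
Summing one r·B term per recipient: 1·0.25·0.348 + 2·0.25·0.412 + 2·0.125·0.433 + 4·0.125·0.231 = 0.51675.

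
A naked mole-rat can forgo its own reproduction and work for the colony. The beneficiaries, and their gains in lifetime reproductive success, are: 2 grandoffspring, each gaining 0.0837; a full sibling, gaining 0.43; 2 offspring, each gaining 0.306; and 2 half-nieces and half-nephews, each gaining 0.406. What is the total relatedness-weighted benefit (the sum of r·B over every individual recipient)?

0.66435

r to a grandoffspring = 1/4 (two parent–offspring links: r = (1/2)^2 = 1/4).
r to a full sibling = 0.5 (full sibs share both parents — two paths of length 2: r = 2·(1/2)^2 = 1/2).
r to an offspring = 0.5 (one parent–offspring link: r = (1/2)^1 = 1/2).
r to a half-niece or half-nephew = 0.125 (half-aunt/uncle↔niece/nephew: one path of length 3: r = (1/2)^3 = 1/8).
Summing one r·B term per recipient: 2·0.25·0.0837 + 1·0.5·0.43 + 2·0.5·0.306 + 2·0.125·0.406 = 0.66435.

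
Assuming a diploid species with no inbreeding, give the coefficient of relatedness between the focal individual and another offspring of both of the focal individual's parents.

0.5

Each parent–offspring link contributes a factor of 1/2, and independent paths through distinct common ancestors add.
Full sibs share both parents — two paths of length 2: r = 2·(1/2)^2 = 1/2.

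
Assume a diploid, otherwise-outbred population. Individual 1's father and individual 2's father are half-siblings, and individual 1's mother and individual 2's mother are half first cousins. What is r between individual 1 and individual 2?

0.078125

With two independent routes of shared ancestry, r is the sum of the two contributions.
Individual 1 and individual 2 are related in two ways: half first cousins through their fathers (r = 1/16) and half second cousins through their mothers (r = 1/64).
r = 1/16 + 1/64 = 5/64 = 0.078125.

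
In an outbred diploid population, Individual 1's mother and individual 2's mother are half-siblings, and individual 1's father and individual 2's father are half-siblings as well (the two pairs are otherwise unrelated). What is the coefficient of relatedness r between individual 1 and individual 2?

Wright's path rule: contributions from independent ancestry routes add.
Individual 1 and individual 2 are related in two ways: half first cousins through their mothers (r = 1/16) and half first cousins through their fathers (r = 1/16).
r = 1/16 + 1/16 = 0.125.

0.125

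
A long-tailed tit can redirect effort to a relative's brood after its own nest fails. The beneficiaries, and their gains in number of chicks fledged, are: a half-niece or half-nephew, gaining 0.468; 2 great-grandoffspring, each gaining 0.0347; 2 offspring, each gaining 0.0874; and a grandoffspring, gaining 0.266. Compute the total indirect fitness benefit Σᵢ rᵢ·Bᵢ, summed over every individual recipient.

r to a half-niece or half-nephew = 1/8 (half-aunt/uncle↔niece/nephew: one path of length 3: r = (1/2)^3 = 1/8).
r to a great-grandoffspring = 0.125 (three parent–offspring links: r = (1/2)^3 = 1/8).
r to an offspring = 0.5 (one parent–offspring link: r = (1/2)^1 = 1/2).
r to a grandoffspring = 0.25 (two parent–offspring links: r = (1/2)^2 = 1/4).
Summing one r·B term per recipient: 1·0.125·0.468 + 2·0.125·0.0347 + 2·0.5·0.0874 + 1·0.25·0.266 = 0.221075.

0.221075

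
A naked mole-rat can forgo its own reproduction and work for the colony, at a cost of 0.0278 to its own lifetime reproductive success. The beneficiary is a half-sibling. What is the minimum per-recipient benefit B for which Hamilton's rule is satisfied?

r to a half-sibling = 1/4 (half-sibs share one parent — one path of length 2: r = (1/2)^2 = 1/4).
Hamilton's rule with n recipients of equal r: n·r·B > C, so B > C/(n·r) = 0.0278/(1·0.25) = 0.1112.

0.1112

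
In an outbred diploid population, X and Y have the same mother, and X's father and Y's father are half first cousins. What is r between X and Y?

0.265625

Wright's path rule: contributions from independent ancestry routes add.
X and Y are related in two ways: half-sibs through their shared mother (r = 1/4) and half second cousins through their fathers (r = 1/64).
r = 1/4 + 1/64 = 0.265625.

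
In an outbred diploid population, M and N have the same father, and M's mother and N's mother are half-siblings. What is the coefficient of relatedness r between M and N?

0.3125

Wright's path rule: contributions from independent ancestry routes add.
M and N are related in two ways: half-sibs through their shared father (r = 1/4) and half first cousins through their mothers (r = 1/16).
r = 1/4 + 1/16 = 0.3125.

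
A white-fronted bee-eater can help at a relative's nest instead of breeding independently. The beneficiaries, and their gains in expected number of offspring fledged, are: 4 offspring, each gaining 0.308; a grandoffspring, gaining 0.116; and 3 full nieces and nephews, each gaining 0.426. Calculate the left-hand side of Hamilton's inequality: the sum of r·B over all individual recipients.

0.9645

r to an offspring = 0.5 (one parent–offspring link: r = (1/2)^1 = 1/2).
r to a grandoffspring = 1/4 (two parent–offspring links: r = (1/2)^2 = 1/4).
r to a full niece or nephew = 1/4 (full aunt/uncle↔niece/nephew: two paths of length 3 through the shared grandparent pair: r = 2·(1/2)^3 = 1/4).
Summing one r·B term per recipient: 4·0.5·0.308 + 1·0.25·0.116 + 3·0.25·0.426 = 0.9645.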